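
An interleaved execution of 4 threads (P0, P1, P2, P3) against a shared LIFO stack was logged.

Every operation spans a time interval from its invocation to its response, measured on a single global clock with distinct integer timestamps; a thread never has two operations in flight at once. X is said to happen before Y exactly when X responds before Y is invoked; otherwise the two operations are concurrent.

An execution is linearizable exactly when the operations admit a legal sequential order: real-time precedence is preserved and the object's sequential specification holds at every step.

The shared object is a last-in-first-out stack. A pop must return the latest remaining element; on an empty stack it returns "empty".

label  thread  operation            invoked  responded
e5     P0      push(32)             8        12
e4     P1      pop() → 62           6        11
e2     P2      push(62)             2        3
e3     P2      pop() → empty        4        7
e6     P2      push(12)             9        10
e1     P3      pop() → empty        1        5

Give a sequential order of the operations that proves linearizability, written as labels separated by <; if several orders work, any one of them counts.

step 1: e1 pop() → empty — stack <>
step 2: e2 push(62) — stack <62>
step 3: e4 pop() → 62 — stack <>
step 4: e3 pop() → empty — stack <>
step 5: e5 push(32) — stack <32>
step 6: e6 push(12) — stack <32,12>

e1 < e2 < e4 < e3 < e5 < e6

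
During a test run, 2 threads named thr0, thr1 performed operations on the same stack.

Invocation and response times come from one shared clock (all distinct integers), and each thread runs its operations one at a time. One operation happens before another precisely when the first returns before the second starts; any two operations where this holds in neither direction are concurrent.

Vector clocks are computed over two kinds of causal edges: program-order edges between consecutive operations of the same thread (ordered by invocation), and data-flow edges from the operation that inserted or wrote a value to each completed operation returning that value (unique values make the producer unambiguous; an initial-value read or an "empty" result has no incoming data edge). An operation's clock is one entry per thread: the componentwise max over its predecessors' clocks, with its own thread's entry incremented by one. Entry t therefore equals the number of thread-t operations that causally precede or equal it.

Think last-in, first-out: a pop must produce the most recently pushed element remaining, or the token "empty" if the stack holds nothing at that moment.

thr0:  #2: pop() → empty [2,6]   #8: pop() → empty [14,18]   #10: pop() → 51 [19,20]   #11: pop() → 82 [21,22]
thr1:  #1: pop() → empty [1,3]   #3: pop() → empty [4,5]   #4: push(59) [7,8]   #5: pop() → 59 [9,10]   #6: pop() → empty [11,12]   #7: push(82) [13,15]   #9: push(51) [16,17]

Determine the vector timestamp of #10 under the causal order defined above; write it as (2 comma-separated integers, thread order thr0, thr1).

VC(#1, invoked at 1): no causal predecessors; +1 on thr1 → (0, 1)
VC(#2, invoked at 2): no causal predecessors; +1 on thr0 → (1, 0)
invoked at 4, #3 merges VC(#1)=(0, 1) and bumps thr1's slot → (0, 2)
invoked at 14, #8 merges VC(#2)=(1, 0) and bumps thr0's slot → (2, 0)
invoked at 7, #4 merges VC(#3)=(0, 2) and bumps thr1's slot → (0, 3)
invoked at 9, #5 merges VC(#4)=(0, 3) and bumps thr1's slot → (0, 4)
invoked at 11, #6 merges VC(#5)=(0, 4) and bumps thr1's slot → (0, 5)
invoked at 13, #7 merges VC(#6)=(0, 5) and bumps thr1's slot → (0, 6)
invoked at 16, #9 merges VC(#7)=(0, 6) and bumps thr1's slot → (0, 7)
invoked at 19, #10 merges VC(#8)=(2, 0), VC(#9)=(0, 7) and bumps thr0's slot → (3, 7)
invoked at 21, #11 merges VC(#7)=(0, 6), VC(#10)=(3, 7) and bumps thr0's slot → (4, 7)
target: VC(#10) = (3, 7)

(3, 7)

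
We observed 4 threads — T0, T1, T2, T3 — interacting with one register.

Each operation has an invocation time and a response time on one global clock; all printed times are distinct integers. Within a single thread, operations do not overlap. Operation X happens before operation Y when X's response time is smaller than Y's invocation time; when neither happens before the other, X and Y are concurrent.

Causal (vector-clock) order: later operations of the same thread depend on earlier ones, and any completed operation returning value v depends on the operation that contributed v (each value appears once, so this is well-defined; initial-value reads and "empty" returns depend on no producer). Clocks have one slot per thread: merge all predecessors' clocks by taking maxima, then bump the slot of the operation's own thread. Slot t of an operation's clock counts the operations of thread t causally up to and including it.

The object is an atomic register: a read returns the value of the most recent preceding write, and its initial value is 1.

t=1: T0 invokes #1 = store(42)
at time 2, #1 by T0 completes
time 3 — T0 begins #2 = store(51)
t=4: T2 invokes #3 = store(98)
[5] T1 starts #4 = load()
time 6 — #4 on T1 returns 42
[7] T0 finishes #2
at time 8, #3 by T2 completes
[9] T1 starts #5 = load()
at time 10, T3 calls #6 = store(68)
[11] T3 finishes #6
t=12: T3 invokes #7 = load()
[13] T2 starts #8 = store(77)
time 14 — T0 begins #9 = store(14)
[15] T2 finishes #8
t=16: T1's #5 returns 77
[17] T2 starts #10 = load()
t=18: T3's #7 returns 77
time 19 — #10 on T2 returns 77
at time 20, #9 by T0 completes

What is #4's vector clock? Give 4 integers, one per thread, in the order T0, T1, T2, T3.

(1, 1, 0, 0)

#6 (invocation 10): nothing precedes it; T3's component alone gives (0, 0, 0, 1)
#3 (invocation 4): nothing precedes it; T2's component alone gives (0, 0, 1, 0)
#1 (invocation 1): nothing precedes it; T0's component alone gives (1, 0, 0, 0)
merge at #8 (invoked 13): VC(#3)=(0, 0, 1, 0), own-thread bump on T2 → (0, 0, 2, 0)
merge at #4 (invoked 5): VC(#1)=(1, 0, 0, 0), own-thread bump on T1 → (1, 1, 0, 0)
merge at #2 (invoked 3): VC(#1)=(1, 0, 0, 0), own-thread bump on T0 → (2, 0, 0, 0)
merge at #10 (invoked 17): VC(#8)=(0, 0, 2, 0), own-thread bump on T2 → (0, 0, 3, 0)
merge at #9 (invoked 14): VC(#2)=(2, 0, 0, 0), own-thread bump on T0 → (3, 0, 0, 0)
merge at #7 (invoked 12): VC(#6)=(0, 0, 0, 1), VC(#8)=(0, 0, 2, 0), own-thread bump on T3 → (0, 0, 2, 2)
merge at #5 (invoked 9): VC(#4)=(1, 1, 0, 0), VC(#8)=(0, 0, 2, 0), own-thread bump on T1 → (1, 2, 2, 0)
target: VC(#4) = (1, 1, 0, 0)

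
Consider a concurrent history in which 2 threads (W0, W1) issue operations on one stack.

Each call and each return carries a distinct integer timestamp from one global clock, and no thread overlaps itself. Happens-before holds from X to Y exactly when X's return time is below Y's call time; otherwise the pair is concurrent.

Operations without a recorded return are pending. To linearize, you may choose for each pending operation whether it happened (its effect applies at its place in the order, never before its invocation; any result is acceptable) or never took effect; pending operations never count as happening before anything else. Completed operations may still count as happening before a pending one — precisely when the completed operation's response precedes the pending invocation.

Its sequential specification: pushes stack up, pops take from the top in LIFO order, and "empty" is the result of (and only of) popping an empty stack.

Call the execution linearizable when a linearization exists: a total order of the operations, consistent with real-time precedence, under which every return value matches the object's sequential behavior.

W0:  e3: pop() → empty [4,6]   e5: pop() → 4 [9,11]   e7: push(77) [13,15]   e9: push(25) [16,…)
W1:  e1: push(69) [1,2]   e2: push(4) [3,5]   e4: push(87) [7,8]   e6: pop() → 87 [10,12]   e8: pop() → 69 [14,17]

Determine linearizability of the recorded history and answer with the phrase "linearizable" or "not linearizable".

not linearizable

the violation lands at event 6, e3's response at time 6: events 1..5 linearize, events 1..6 do not
2 orders of the 3 completed stack ops respect real time; none is legal
for example e1, e2, e3 fails at step 3: e3 pop() → empty is not legal there
for example e1, e3, e2 fails at step 2: e3 pop() → empty is not legal there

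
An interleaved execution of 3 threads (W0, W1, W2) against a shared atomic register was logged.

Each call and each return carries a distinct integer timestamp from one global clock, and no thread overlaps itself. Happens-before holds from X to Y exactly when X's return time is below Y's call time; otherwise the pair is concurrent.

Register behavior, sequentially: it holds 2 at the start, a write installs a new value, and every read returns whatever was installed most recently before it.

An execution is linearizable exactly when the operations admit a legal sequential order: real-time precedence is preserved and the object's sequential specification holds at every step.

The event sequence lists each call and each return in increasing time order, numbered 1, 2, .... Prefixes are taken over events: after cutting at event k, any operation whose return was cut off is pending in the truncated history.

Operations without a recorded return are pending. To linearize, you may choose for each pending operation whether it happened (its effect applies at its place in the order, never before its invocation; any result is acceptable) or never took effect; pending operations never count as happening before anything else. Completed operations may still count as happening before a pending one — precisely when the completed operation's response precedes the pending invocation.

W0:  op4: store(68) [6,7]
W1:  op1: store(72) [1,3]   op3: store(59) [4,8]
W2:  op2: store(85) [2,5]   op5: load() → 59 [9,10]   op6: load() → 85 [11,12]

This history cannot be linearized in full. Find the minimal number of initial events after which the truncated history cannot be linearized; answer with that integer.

events 1..11 are linearizable, e.g. via op1, op2, op4, op3, op5:
1. op1 store(72), leaving value 72
2. op2 store(85), leaving value 85
3. op4 store(68), leaving value 68
4. op3 store(59), leaving value 59
5. op5 load() → 59, leaving value 59
adding event 12 (op6 responds at 12) leaves no legal real-time order
for example op1, op2, op3, op4, op5, op6 fails at step 5: op5 load() → 59 is not legal there
for example op1, op2, op4, op3, op5, op6 fails at step 6: op6 load() → 85 is not legal there

12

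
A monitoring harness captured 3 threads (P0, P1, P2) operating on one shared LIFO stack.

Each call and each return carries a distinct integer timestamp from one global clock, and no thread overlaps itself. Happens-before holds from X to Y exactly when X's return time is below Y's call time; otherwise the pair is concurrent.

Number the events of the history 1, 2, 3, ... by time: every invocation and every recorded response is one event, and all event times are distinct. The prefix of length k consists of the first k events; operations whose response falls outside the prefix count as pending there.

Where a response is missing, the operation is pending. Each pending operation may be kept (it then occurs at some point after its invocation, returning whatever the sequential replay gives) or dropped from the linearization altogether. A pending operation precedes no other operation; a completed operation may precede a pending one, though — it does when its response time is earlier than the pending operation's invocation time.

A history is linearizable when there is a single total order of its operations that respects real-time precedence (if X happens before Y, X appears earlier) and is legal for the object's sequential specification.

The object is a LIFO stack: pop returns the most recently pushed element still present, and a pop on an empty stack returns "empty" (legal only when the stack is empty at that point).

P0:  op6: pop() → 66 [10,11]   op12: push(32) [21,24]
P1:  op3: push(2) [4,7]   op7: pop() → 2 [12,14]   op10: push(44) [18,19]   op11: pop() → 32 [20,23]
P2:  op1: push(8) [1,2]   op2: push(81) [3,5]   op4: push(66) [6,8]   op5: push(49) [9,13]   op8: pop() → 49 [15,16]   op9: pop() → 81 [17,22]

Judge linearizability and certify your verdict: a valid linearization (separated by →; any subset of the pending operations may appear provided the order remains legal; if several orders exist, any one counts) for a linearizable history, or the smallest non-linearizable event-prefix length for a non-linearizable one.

after step 1 (op1 push(8)): stack <8>
after step 2 (op2 push(81)): stack <8,81>
after step 3 (op3 push(2)): stack <8,81,2>
after step 4 (op4 push(66)): stack <8,81,2,66>
after step 5 (op6 pop() → 66): stack <8,81,2>
after step 6 (op7 pop() → 2): stack <8,81>
after step 7 (op5 push(49)): stack <8,81,49>
after step 8 (op8 pop() → 49): stack <8,81>
after step 9 (op9 pop() → 81): stack <8>
after step 10 (op10 push(44)): stack <8,44>
after step 11 (op12 push(32)): stack <8,44,32>
after step 12 (op11 pop() → 32): stack <8,44>

linearizable — witness: op1 → op2 → op3 → op4 → op6 → op7 → op5 → op8 → op9 → op10 → op12 → op11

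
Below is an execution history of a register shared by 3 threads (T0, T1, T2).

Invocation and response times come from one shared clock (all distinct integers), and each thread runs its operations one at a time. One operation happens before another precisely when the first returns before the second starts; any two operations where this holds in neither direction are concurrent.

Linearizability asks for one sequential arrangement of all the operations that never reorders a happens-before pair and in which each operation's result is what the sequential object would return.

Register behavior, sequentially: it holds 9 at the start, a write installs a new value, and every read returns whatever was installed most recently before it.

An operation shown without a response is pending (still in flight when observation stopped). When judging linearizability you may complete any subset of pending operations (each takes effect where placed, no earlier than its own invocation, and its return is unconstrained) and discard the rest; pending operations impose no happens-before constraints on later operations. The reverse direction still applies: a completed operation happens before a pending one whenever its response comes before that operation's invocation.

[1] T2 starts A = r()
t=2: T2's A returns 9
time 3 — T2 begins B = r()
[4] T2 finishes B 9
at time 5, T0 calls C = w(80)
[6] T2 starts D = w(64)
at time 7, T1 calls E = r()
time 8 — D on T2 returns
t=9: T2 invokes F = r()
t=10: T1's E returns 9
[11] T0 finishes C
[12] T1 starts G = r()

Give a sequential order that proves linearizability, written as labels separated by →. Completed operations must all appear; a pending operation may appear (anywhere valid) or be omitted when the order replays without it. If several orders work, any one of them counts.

after step 1 (A r() → 9): value 9
after step 2 (B r() → 9): value 9
after step 3 (E r() → 9): value 9
after step 4 (C w(80)): value 80
after step 5 (D w(64)): value 64

A → B → E → C → D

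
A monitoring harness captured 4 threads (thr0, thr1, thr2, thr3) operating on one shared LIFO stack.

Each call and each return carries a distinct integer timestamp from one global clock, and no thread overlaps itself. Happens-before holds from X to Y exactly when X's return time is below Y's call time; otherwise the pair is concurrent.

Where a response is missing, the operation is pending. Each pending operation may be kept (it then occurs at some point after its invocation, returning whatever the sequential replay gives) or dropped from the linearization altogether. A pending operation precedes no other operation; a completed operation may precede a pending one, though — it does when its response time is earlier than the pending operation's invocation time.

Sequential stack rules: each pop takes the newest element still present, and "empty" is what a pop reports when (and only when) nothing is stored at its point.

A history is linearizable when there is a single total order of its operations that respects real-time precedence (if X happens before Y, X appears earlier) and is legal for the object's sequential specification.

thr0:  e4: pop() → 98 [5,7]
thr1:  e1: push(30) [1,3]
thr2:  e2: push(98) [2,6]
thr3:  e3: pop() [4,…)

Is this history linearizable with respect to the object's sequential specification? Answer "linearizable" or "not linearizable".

linearizable

witness order: e1, e2, e4
1. e1 push(30), leaving stack <30>
2. e2 push(98), leaving stack <30,98>
3. e4 pop() → 98, leaving stack <30>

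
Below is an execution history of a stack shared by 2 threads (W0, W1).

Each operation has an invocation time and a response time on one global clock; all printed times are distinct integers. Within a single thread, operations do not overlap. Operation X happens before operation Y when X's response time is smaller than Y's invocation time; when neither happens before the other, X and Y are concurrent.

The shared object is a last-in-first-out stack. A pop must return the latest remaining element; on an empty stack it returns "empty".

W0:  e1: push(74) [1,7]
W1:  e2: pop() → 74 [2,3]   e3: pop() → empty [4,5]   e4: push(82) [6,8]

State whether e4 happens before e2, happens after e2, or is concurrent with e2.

e4 spans [6,8], e2 spans [2,3]
resp(e2)=3 < inv(e4)=6

after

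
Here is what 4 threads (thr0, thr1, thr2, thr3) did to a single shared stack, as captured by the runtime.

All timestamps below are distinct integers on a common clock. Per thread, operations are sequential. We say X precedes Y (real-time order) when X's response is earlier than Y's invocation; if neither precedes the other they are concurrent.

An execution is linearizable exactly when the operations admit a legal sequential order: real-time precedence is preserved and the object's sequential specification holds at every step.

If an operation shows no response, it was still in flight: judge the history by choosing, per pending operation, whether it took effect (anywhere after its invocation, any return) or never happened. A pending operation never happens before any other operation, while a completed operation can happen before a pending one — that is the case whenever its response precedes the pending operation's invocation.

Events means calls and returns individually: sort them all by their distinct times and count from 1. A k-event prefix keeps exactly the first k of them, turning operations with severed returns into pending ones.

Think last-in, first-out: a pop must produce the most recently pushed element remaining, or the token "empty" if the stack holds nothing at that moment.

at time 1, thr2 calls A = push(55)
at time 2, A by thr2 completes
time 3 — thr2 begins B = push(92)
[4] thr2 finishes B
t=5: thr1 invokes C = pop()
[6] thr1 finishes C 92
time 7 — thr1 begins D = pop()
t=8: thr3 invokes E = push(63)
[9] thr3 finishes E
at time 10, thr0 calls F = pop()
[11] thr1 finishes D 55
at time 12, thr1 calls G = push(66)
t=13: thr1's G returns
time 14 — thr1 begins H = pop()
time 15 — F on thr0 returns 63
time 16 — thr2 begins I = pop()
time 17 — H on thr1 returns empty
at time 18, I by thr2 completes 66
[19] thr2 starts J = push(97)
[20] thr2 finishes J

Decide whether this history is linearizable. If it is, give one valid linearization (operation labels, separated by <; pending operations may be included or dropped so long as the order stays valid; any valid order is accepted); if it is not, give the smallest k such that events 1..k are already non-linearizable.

linearizable — witness: A < B < C < D < E < F < G < I < H < J

step 1: A push(55) — stack <55>
step 2: B push(92) — stack <55,92>
step 3: C pop() → 92 — stack <55>
step 4: D pop() → 55 — stack <>
step 5: E push(63) — stack <63>
step 6: F pop() → 63 — stack <>
step 7: G push(66) — stack <66>
step 8: I pop() → 66 — stack <>
step 9: H pop() → empty — stack <>
step 10: J push(97) — stack <97>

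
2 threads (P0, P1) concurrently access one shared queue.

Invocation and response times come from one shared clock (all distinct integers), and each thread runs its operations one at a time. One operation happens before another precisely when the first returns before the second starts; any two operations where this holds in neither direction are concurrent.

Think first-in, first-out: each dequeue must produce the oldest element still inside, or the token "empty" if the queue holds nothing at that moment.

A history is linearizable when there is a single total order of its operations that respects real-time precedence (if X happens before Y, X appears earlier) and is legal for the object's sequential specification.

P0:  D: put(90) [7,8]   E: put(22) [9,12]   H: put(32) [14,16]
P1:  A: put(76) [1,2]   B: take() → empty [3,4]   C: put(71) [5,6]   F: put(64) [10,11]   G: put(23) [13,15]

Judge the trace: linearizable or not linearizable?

the violation lands at event 4, B's response at time 4: events 1..3 linearize, events 1..4 do not
the sole real-time-consistent order of 2 completed operations fails the queue replay
sample order A, B stalls at step 2 — B take() → empty has no legal effect

not linearizable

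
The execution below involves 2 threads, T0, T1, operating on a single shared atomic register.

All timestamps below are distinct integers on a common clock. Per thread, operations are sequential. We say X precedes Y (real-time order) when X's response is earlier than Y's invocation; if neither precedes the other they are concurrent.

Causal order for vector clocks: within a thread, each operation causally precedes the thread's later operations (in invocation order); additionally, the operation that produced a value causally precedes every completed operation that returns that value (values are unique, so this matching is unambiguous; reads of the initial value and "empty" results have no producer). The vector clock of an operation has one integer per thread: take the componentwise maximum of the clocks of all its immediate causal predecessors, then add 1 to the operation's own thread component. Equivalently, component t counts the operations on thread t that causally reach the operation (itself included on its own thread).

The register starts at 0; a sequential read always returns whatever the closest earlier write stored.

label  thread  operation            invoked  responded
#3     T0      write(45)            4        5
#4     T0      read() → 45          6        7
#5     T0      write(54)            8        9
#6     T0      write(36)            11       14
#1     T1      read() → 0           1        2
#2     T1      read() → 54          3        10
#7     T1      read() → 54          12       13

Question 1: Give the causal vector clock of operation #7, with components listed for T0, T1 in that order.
(3, 3)

no predecessors for #1 (invoked 1): T1 increments from zero → (0, 1)
no predecessors for #3 (invoked 4): T0 increments from zero → (1, 0)
#4, invoked 6, takes VC(#3)=(1, 0) under max, adds 1 for T0 → (2, 0)
#5, invoked 8, takes VC(#4)=(2, 0) under max, adds 1 for T0 → (3, 0)
#6, invoked 11, takes VC(#5)=(3, 0) under max, adds 1 for T0 → (4, 0)
#2, invoked 3, takes VC(#1)=(0, 1), VC(#5)=(3, 0) under max, adds 1 for T1 → (3, 2)
#7, invoked 12, takes VC(#2)=(3, 2), VC(#5)=(3, 0) under max, adds 1 for T1 → (3, 3)
target: VC(#7) = (3, 3)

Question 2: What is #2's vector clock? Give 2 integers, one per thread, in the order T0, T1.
(3, 2)

#1 (invocation 1): nothing precedes it; T1's component alone gives (0, 1)
#3 (invocation 4): nothing precedes it; T0's component alone gives (1, 0)
from VC(#3)=(1, 0), #4 (invoked 6) maxes components and bumps T0 → (2, 0)
from VC(#4)=(2, 0), #5 (invoked 8) maxes components and bumps T0 → (3, 0)
from VC(#5)=(3, 0), #6 (invoked 11) maxes components and bumps T0 → (4, 0)
from VC(#1)=(0, 1), VC(#5)=(3, 0), #2 (invoked 3) maxes components and bumps T1 → (3, 2)
from VC(#2)=(3, 2), VC(#5)=(3, 0), #7 (invoked 12) maxes components and bumps T1 → (3, 3)
target: VC(#2) = (3, 2)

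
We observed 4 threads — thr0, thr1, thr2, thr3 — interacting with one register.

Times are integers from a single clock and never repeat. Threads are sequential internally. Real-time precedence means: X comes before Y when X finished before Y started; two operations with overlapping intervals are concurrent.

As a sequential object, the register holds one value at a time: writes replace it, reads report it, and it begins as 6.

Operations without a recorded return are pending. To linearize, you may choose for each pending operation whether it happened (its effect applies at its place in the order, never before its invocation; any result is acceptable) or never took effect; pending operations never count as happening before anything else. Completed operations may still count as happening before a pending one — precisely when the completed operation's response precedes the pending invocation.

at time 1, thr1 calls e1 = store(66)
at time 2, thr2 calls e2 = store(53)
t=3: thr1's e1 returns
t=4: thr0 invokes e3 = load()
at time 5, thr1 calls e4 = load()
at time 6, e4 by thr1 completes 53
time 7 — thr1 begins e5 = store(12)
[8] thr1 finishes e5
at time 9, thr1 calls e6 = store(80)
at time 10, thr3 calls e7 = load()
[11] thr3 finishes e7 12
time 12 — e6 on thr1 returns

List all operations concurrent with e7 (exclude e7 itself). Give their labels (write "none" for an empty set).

concurrent with e7 ([10,11]): every op whose interval crosses 10..11
e1 [1,3]: before
e2 [2,…): concurrent
e3 [4,…): concurrent
e4 [5,6]: before
e5 [7,8]: before
e6 [9,12]: concurrent

e2, e3, e6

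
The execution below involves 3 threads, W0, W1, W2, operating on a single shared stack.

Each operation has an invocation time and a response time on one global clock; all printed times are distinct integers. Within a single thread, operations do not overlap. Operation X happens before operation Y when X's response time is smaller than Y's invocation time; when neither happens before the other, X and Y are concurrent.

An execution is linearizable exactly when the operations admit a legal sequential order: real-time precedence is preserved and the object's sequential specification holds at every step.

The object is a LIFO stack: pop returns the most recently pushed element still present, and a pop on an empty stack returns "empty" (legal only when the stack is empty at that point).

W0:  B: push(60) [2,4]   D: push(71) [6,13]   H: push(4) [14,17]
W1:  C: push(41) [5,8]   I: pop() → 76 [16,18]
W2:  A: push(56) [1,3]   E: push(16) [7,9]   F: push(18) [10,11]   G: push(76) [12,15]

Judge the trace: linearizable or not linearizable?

one valid linearization: A, B, C, D, E, F, G, I, H
1. A push(56), leaving stack <56>
2. B push(60), leaving stack <56,60>
3. C push(41), leaving stack <56,60,41>
4. D push(71), leaving stack <56,60,41,71>
5. E push(16), leaving stack <56,60,41,71,16>
6. F push(18), leaving stack <56,60,41,71,16,18>
7. G push(76), leaving stack <56,60,41,71,16,18,76>
8. I pop() → 76, leaving stack <56,60,41,71,16,18>
9. H push(4), leaving stack <56,60,41,71,16,18,4>

linearizable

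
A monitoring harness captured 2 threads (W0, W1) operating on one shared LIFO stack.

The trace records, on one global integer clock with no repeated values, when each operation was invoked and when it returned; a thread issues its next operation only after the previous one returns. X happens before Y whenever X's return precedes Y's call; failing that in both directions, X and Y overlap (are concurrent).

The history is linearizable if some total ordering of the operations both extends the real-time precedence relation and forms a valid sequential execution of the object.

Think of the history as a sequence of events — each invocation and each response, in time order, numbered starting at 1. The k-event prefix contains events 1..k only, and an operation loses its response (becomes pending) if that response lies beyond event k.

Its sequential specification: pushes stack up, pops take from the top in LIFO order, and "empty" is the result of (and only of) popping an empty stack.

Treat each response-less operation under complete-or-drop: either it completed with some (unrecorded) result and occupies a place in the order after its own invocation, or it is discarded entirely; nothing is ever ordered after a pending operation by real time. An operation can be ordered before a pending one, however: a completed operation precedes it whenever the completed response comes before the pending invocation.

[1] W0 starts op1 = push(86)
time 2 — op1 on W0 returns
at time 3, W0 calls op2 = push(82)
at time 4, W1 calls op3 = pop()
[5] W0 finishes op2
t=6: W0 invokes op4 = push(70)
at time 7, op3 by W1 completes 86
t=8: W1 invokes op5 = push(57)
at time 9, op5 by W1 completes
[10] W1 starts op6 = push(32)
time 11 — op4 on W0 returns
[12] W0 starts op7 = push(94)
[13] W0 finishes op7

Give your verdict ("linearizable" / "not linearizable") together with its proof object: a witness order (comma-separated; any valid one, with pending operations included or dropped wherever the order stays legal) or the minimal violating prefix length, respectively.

after step 1 (op1 push(86)): stack <86>
after step 2 (op3 pop() → 86): stack <>
after step 3 (op2 push(82)): stack <82>
after step 4 (op4 push(70)): stack <82,70>
after step 5 (op5 push(57)): stack <82,70,57>
after step 6 (op6 push(32) (pending, included)): stack <82,70,57,32>
after step 7 (op7 push(94)): stack <82,70,57,32,94>

linearizable — witness: op1, op3, op2, op4, op5, op6, op7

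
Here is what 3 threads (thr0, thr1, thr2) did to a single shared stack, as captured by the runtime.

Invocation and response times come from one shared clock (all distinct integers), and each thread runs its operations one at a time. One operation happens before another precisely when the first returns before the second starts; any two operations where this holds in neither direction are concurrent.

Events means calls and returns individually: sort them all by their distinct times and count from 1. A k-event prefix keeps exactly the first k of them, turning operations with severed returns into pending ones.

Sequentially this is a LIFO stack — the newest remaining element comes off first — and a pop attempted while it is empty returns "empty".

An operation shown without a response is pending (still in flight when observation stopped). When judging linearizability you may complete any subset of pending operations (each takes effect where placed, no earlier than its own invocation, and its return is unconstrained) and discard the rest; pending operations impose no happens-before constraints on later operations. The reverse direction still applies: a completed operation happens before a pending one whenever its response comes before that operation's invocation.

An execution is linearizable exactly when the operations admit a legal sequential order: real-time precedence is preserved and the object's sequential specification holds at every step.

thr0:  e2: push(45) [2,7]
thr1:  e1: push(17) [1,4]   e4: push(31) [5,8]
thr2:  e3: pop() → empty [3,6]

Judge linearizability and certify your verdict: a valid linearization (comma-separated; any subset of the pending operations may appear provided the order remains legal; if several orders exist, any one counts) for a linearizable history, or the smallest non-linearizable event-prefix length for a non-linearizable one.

linearizable — witness: e3, e1, e2, e4

1. e3 pop() → empty, leaving stack <>
2. e1 push(17), leaving stack <17>
3. e2 push(45), leaving stack <17,45>
4. e4 push(31), leaving stack <17,45,31>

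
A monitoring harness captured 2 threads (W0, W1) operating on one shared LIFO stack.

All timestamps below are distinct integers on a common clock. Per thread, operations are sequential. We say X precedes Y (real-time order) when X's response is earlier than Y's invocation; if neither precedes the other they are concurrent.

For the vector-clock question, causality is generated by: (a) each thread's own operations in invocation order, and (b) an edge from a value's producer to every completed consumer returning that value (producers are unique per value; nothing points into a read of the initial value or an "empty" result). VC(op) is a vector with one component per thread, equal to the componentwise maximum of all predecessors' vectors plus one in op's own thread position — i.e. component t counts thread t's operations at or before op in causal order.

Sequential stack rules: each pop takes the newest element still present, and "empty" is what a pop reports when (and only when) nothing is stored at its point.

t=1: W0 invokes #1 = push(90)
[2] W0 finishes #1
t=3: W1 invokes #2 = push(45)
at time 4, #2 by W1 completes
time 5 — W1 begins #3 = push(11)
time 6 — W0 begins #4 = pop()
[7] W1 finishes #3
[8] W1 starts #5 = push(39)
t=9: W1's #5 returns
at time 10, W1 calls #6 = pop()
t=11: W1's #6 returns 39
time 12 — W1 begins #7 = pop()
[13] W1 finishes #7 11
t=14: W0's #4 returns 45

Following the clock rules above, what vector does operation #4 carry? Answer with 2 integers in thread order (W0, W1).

#2 (invocation 3): nothing precedes it; W1's component alone gives (0, 1)
#1 (invocation 1): nothing precedes it; W0's component alone gives (1, 0)
#3 (invocation 5): componentwise max over VC(#2)=(0, 1), +1 at W1, giving (0, 2)
#5 (invocation 8): componentwise max over VC(#3)=(0, 2), +1 at W1, giving (0, 3)
#4 (invocation 6): componentwise max over VC(#1)=(1, 0), VC(#2)=(0, 1), +1 at W0, giving (2, 1)
#6 (invocation 10): componentwise max over VC(#5)=(0, 3), +1 at W1, giving (0, 4)
#7 (invocation 12): componentwise max over VC(#3)=(0, 2), VC(#6)=(0, 4), +1 at W1, giving (0, 5)
target: VC(#4) = (2, 1)

(2, 1)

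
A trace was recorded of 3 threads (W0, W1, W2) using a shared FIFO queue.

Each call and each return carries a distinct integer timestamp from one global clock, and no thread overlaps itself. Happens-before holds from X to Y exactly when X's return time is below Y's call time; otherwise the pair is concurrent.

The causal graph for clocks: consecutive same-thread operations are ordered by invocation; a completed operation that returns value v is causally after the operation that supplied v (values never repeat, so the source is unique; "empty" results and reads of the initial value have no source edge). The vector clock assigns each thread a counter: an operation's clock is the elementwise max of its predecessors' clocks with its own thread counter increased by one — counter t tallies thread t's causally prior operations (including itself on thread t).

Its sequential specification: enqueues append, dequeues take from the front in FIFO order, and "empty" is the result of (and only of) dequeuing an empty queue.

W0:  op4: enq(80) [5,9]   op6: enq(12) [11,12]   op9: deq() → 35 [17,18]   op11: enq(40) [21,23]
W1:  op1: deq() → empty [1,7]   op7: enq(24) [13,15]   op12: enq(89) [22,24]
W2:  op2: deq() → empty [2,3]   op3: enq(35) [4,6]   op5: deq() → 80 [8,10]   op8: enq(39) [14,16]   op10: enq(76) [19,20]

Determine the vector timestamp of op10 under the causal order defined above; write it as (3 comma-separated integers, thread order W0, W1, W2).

no predecessors for op2 (invoked 2): W2 increments from zero → (0, 0, 1)
no predecessors for op1 (invoked 1): W1 increments from zero → (0, 1, 0)
no predecessors for op4 (invoked 5): W0 increments from zero → (1, 0, 0)
invoked at 4, op3 merges VC(op2)=(0, 0, 1) and bumps W2's slot → (0, 0, 2)
invoked at 13, op7 merges VC(op1)=(0, 1, 0) and bumps W1's slot → (0, 2, 0)
invoked at 11, op6 merges VC(op4)=(1, 0, 0) and bumps W0's slot → (2, 0, 0)
invoked at 22, op12 merges VC(op7)=(0, 2, 0) and bumps W1's slot → (0, 3, 0)
invoked at 8, op5 merges VC(op3)=(0, 0, 2), VC(op4)=(1, 0, 0) and bumps W2's slot → (1, 0, 3)
invoked at 14, op8 merges VC(op5)=(1, 0, 3) and bumps W2's slot → (1, 0, 4)
invoked at 17, op9 merges VC(op3)=(0, 0, 2), VC(op6)=(2, 0, 0) and bumps W0's slot → (3, 0, 2)
invoked at 19, op10 merges VC(op8)=(1, 0, 4) and bumps W2's slot → (1, 0, 5)
invoked at 21, op11 merges VC(op9)=(3, 0, 2) and bumps W0's slot → (4, 0, 2)
target: VC(op10) = (1, 0, 5)

(1, 0, 5)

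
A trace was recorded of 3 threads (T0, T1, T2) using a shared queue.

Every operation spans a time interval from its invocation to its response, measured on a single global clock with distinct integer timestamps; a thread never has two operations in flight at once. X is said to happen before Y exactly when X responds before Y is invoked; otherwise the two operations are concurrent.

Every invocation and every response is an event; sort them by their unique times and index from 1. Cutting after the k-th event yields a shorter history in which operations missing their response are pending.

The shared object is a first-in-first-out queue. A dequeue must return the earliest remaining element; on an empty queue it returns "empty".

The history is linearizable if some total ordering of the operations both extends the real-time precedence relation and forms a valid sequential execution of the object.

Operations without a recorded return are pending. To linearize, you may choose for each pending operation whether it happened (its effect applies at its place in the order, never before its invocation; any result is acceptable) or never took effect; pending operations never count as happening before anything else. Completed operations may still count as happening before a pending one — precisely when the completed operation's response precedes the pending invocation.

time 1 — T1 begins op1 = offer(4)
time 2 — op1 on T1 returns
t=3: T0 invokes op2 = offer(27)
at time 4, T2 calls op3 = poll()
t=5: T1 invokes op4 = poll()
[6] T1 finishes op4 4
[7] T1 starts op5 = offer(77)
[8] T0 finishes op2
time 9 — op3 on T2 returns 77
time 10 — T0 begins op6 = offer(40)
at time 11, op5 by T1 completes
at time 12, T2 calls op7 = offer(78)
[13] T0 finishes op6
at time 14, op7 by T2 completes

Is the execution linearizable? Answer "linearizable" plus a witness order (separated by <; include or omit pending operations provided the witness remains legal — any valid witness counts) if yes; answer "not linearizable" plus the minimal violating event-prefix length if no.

linearizable — witness: op1 < op4 < op5 < op2 < op3 < op6 < op7

step 1: op1 offer(4) — queue <4>
step 2: op4 poll() → 4 — queue <>
step 3: op5 offer(77) — queue <77>
step 4: op2 offer(27) — queue <77,27>
step 5: op3 poll() → 77 — queue <27>
step 6: op6 offer(40) — queue <27,40>
step 7: op7 offer(78) — queue <27,40,78>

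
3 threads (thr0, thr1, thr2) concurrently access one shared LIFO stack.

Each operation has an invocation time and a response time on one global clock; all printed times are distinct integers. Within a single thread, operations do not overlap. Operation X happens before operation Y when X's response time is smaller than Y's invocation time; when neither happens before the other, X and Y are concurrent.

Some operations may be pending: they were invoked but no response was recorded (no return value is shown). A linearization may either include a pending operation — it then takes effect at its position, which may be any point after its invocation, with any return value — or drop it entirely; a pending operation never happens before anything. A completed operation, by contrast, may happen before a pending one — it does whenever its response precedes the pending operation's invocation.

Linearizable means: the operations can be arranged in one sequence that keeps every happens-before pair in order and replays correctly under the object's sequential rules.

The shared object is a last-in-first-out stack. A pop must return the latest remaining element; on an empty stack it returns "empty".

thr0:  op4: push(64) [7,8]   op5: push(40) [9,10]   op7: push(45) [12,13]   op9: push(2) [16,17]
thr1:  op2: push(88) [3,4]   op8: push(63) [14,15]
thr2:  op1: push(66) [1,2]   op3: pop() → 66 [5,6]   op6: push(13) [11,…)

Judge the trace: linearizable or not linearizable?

not linearizable

events 1..5 are fine; event 6 — the response of op3 at time 6 — makes the prefix non-linearizable
the sole real-time-consistent order of 3 completed operations fails the LIFO stack replay
for example op1, op2, op3 fails at step 3: op3 pop() → 66 is not legal there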